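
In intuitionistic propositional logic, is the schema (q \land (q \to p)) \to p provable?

Yes

This is modus ponens in implicational form, which is intuitionistically derivable.
If a world forces q and q \to p, then applying the implication at that world (which is accessible from itself) gives p.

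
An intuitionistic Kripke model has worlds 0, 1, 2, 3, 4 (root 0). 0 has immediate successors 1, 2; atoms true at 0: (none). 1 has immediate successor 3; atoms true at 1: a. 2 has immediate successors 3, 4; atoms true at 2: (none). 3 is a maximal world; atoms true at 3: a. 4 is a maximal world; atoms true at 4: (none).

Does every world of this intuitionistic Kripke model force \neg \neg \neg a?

No

Not every world: 0 \nVdash \neg \neg \neg a.
0 \nVdash \neg \neg \neg a since 1 is accessible from 0 and 1 \Vdash \neg \neg a.
1 \Vdash \neg \neg a: no world accessible from 1 forces \neg a.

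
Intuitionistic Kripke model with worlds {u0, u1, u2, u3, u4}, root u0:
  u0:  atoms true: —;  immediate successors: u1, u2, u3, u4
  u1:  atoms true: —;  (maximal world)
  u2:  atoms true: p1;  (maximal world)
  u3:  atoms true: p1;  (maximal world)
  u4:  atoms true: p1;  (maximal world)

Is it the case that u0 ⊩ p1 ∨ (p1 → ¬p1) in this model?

u0 ⊮ p1 ∨ (p1 → ¬p1): neither disjunct is forced at u0.
u0 lacks atom p1, so u0 ⊮ p1.

No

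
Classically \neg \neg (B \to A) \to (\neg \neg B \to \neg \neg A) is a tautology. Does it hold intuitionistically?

Yes

This is the distribution of double negation over implication, which is intuitionistically derivable.
Assume \neg \neg (B \to A) and \neg \neg B; suppose \neg A. Then B \to A would give \neg B (by contraposition), contradicting \neg \neg B; so \neg (B \to A), contradicting \neg \neg (B \to A). Hence \neg \neg A.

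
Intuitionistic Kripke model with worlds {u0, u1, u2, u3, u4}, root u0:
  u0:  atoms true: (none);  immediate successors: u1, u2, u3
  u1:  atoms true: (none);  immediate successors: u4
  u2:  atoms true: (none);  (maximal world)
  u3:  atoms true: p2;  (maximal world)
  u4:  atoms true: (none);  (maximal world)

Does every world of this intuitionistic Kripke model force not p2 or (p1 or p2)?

Not every world: u0 does not force not p2 or (p1 or p2).
u0 does not force not p2 or (p1 or p2): neither disjunct is forced at u0.
u0 does not force not p2 since u3 is accessible from u0 and u3 forces p2.

No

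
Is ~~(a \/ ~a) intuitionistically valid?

This is the double negation of excluded middle, which is intuitionistically derivable.
Assuming ~(a \/ ~a): from a we'd get a \/ ~a, so ~a; but then a \/ ~a again — contradiction. Hence ~~(a \/ ~a).

Yes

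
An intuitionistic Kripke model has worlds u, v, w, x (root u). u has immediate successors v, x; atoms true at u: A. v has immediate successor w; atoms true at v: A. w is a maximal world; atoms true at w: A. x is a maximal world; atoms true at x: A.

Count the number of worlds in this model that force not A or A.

4

u: forces it.
v: forces it.
w: forces it.
x: forces it.
Worlds forcing the formula: {u, v, w, x}.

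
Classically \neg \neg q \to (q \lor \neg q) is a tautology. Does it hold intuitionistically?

This is a variant of double-negation elimination (deriving excluded middle from double negation), which is not intuitionistically valid.
A Kripke countermodel: worlds s0, s1; order generated by s0 \le s1; atoms true at each world — s0:{}; s1:{q}.
s0 \nVdash \neg \neg q \to (q \lor \neg q): already at s0 itself, s0 \Vdash \neg \neg q but s0 \nVdash q \lor \neg q.
s0 \nVdash q \lor \neg q: neither disjunct is forced at s0.
s0 lacks atom q, so s0 \nVdash q.
So the root s0 does not force the formula.

No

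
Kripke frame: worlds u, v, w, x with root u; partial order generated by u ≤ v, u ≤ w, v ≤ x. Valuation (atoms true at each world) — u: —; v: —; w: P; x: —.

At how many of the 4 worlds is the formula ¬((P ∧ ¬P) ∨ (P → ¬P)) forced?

u: does not force it — u ⊮ ¬((P ∧ ¬P) ∨ (P → ¬P)) since v is accessible from u and v ⊩ (P ∧ ¬P) ∨ (P → ¬P).
v: does not force it — v ⊮ ¬((P ∧ ¬P) ∨ (P → ¬P)) since v is accessible from v and v ⊩ (P ∧ ¬P) ∨ (P → ¬P).
w: forces it.
x: does not force it.
Worlds forcing the formula: {w}.

1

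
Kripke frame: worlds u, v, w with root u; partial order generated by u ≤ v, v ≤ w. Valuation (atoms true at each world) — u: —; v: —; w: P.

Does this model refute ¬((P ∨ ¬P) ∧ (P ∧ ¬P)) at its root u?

No

u ⊩ ¬((P ∨ ¬P) ∧ (P ∧ ¬P)): no world accessible from u forces (P ∨ ¬P) ∧ (P ∧ ¬P).
So the root u forces ¬((P ∨ ¬P) ∧ (P ∧ ¬P)); the model is not a countermodel.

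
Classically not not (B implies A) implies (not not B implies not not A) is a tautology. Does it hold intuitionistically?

This is the distribution of double negation over implication, which is intuitionistically derivable.
Assume not not (B implies A) and not not B; suppose not A. Then B implies A would give not B (by contraposition), contradicting not not B; so not (B implies A), contradicting not not (B implies A). Hence not not A.

Yes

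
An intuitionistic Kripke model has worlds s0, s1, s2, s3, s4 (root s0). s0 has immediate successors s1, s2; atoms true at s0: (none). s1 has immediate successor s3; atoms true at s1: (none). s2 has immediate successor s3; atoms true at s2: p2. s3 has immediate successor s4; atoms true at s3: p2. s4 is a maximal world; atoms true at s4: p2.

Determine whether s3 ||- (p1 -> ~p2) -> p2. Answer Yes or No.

s3 ||- (p1 -> ~p2) -> p2: every world accessible from s3 that forces p1 -> ~p2 (namely s3, s4) also forces p2.

Yes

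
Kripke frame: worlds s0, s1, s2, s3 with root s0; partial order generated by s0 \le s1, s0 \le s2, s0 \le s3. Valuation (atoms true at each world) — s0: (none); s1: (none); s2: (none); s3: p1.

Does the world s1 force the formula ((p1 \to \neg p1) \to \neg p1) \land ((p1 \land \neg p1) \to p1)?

Yes

s1 \Vdash ((p1 \to \neg p1) \to \neg p1) \land ((p1 \land \neg p1) \to p1) since s1 forces both conjuncts.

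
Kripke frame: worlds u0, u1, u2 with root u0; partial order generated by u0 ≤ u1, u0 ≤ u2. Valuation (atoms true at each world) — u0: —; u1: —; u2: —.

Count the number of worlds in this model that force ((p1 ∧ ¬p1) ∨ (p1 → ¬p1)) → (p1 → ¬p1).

u0: forces it.
u1: forces it.
u2: forces it.
Worlds forcing the formula: {u0, u1, u2}.

3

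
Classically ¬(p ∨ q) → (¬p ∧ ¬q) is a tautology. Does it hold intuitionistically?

This is a constructively valid De Morgan direction (negated disjunction to conjunction of negations), which is intuitionistically derivable.
From ¬(p ∨ q): if p held then p ∨ q would, contradiction — so ¬p; similarly ¬q.

Yes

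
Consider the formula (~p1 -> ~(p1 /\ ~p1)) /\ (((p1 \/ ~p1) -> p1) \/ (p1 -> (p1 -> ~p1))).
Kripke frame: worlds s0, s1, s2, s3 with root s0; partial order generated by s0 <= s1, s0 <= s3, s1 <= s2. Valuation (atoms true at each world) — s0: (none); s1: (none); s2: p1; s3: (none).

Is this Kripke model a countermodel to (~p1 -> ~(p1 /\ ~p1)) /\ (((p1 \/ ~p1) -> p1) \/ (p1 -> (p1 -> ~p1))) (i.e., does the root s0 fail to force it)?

s0 ||-/- (~p1 -> ~(p1 /\ ~p1)) /\ (((p1 \/ ~p1) -> p1) \/ (p1 -> (p1 -> ~p1))) since s0 fails ((p1 \/ ~p1) -> p1) \/ (p1 -> (p1 -> ~p1)).
So the root s0 does not force (~p1 -> ~(p1 /\ ~p1)) /\ (((p1 \/ ~p1) -> p1) \/ (p1 -> (p1 -> ~p1))); the model is a countermodel.

Yes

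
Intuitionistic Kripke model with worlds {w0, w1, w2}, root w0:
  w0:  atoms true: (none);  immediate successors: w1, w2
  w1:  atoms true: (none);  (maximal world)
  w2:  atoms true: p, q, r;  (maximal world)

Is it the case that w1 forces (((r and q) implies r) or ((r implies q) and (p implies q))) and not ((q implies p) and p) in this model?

w1 forces (((r and q) implies r) or ((r implies q) and (p implies q))) and not ((q implies p) and p) since w1 forces both conjuncts.

Yes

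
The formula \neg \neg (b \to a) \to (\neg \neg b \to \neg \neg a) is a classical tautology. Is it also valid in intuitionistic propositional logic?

Yes

This is the distribution of double negation over implication, which is intuitionistically derivable.
Assume \neg \neg (b \to a) and \neg \neg b; suppose \neg a. Then b \to a would give \neg b (by contraposition), contradicting \neg \neg b; so \neg (b \to a), contradicting \neg \neg (b \to a). Hence \neg \neg a.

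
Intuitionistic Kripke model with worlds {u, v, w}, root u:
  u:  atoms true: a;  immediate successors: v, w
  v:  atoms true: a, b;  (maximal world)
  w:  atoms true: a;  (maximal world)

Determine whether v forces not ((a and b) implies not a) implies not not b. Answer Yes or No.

v forces not ((a and b) implies not a) implies not not b: every world accessible from v that forces not ((a and b) implies not a) (namely v) also forces not not b.

Yes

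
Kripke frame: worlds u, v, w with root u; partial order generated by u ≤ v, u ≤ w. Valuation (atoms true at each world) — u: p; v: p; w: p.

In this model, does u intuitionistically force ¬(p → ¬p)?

Yes

u ⊩ ¬(p → ¬p): no world accessible from u forces p → ¬p.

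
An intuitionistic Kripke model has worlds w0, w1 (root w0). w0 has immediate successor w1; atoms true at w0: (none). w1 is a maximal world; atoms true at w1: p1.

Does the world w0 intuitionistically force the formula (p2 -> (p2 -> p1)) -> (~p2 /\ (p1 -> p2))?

No

w0 ||-/- (p2 -> (p2 -> p1)) -> (~p2 /\ (p1 -> p2)): already at w0 itself, w0 ||- p2 -> (p2 -> p1) but w0 ||-/- ~p2 /\ (p1 -> p2).
w0 ||-/- ~p2 /\ (p1 -> p2) since w0 fails p1 -> p2.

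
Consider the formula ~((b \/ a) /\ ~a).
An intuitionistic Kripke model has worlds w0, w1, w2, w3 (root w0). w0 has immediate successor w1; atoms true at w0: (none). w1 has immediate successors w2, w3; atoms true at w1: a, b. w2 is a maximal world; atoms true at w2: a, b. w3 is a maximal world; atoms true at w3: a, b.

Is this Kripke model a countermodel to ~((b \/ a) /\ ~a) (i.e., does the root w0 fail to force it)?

w0 ||- ~((b \/ a) /\ ~a): no world accessible from w0 forces (b \/ a) /\ ~a.
So the root w0 forces ~((b \/ a) /\ ~a); the model is not a countermodel.

No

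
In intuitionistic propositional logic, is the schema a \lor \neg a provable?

This is the law of excluded middle, which is not intuitionistically valid.
A Kripke countermodel: worlds u0, u1; order generated by u0 \le u1; atoms true at each world — u0:{}; u1:{a}.
u0 \nVdash a \lor \neg a: neither disjunct is forced at u0.
u0 lacks atom a, so u0 \nVdash a.
So the root u0 does not force the formula.

No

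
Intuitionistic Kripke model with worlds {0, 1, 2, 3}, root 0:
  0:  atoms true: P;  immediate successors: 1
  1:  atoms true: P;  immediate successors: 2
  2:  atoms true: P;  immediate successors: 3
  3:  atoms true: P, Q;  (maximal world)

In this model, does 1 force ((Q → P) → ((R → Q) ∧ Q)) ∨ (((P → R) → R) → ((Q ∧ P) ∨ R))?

No

1 ⊮ ((Q → P) → ((R → Q) ∧ Q)) ∨ (((P → R) → R) → ((Q ∧ P) ∨ R)): neither disjunct is forced at 1.
1 ⊮ (Q → P) → ((R → Q) ∧ Q): already at 1 itself, 1 ⊩ Q → P but 1 ⊮ (R → Q) ∧ Q.
1 ⊮ (R → Q) ∧ Q since 1 fails Q.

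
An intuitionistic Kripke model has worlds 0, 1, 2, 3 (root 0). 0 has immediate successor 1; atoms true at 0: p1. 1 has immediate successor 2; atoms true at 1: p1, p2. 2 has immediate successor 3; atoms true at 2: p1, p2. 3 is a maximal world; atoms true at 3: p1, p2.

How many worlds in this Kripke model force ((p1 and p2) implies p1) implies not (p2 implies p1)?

0

0: does not force it — 0 does not force ((p1 and p2) implies p1) implies not (p2 implies p1): already at 0 itself, 0 forces (p1 and p2) implies p1 but 0 does not force not (p2 implies p1).
1: does not force it — 1 does not force ((p1 and p2) implies p1) implies not (p2 implies p1): already at 1 itself, 1 forces (p1 and p2) implies p1 but 1 does not force not (p2 implies p1).
2: does not force it — 2 does not force ((p1 and p2) implies p1) implies not (p2 implies p1): already at 2 itself, 2 forces (p1 and p2) implies p1 but 2 does not force not (p2 implies p1).
3: does not force it.
Worlds forcing the formula: { }.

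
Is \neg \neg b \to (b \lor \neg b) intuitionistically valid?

No

This is a variant of double-negation elimination (deriving excluded middle from double negation), which is not intuitionistically valid.
A Kripke countermodel: worlds 0, 1; order generated by 0 \le 1; atoms true at each world — 0:{}; 1:{b}.
0 \nVdash \neg \neg b \to (b \lor \neg b): already at 0 itself, 0 \Vdash \neg \neg b but 0 \nVdash b \lor \neg b.
0 \nVdash b \lor \neg b: neither disjunct is forced at 0.
0 lacks atom b, so 0 \nVdash b.
So the root 0 does not force the formula.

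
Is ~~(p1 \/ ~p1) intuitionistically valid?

This is the double negation of excluded middle, which is intuitionistically derivable.
Assuming ~(p1 \/ ~p1): from p1 we'd get p1 \/ ~p1, so ~p1; but then p1 \/ ~p1 again — contradiction. Hence ~~(p1 \/ ~p1).

Yes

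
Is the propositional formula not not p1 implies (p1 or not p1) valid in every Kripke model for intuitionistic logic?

No

This is a variant of double-negation elimination (deriving excluded middle from double negation), which is not intuitionistically valid.
A Kripke countermodel: worlds 0, 1; order generated by 0 <= 1; atoms true at each world — 0:{}; 1:{p1}.
0 does not force not not p1 implies (p1 or not p1): already at 0 itself, 0 forces not not p1 but 0 does not force p1 or not p1.
0 does not force p1 or not p1: neither disjunct is forced at 0.
0 lacks atom p1, so 0 does not force p1.
So the root 0 does not force the formula.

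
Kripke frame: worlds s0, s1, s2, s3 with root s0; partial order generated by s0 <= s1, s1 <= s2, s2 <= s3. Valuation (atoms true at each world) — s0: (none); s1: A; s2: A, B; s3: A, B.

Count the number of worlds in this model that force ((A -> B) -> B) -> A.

s0: does not force it — s0 ||-/- ((A -> B) -> B) -> A: already at s0 itself, s0 ||- (A -> B) -> B but s0 ||-/- A.
s1: forces it.
s2: forces it.
s3: forces it.
Worlds forcing the formula: {s1, s2, s3}.

3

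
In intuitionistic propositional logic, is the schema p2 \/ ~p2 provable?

This is the law of excluded middle, which is not intuitionistically valid.
A Kripke countermodel: worlds u0, u1; order generated by u0 <= u1; atoms true at each world — u0:{}; u1:{p2}.
u0 ||-/- p2 \/ ~p2: neither disjunct is forced at u0.
u0 lacks atom p2, so u0 ||-/- p2.
So the root u0 does not force the formula.

No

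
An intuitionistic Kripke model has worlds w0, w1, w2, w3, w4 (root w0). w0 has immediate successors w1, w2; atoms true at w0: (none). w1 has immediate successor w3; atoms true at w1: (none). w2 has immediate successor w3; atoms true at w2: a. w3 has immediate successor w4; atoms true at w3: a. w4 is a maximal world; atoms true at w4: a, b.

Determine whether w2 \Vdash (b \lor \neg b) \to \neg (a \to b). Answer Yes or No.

No

w2 \nVdash (b \lor \neg b) \to \neg (a \to b): at the accessible world w4, w4 \Vdash b \lor \neg b but w4 \nVdash \neg (a \to b).
w4 \nVdash \neg (a \to b) since w4 is accessible from w4 and w4 \Vdash a \to b.
w4 \Vdash a \to b: every world accessible from w4 that forces a (namely w4) also forces b.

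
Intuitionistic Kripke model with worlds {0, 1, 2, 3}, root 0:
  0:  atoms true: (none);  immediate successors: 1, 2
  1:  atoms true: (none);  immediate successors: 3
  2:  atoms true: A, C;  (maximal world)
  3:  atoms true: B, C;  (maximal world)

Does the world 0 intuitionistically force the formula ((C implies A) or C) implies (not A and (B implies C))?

No

0 does not force ((C implies A) or C) implies (not A and (B implies C)): at the accessible world 2, 2 forces (C implies A) or C but 2 does not force not A and (B implies C).
2 does not force not A and (B implies C) since 2 fails not A.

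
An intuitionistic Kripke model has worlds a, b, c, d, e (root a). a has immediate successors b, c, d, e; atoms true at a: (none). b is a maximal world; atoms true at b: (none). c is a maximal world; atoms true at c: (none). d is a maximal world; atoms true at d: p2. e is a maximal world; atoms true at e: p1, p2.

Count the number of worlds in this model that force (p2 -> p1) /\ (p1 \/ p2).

a: does not force it — a ||-/- (p2 -> p1) /\ (p1 \/ p2) since a fails p2 -> p1.
b: does not force it — b ||-/- (p2 -> p1) /\ (p1 \/ p2) since b fails p1 \/ p2.
c: does not force it.
d: does not force it.
e: forces it.
Worlds forcing the formula: {e}.

1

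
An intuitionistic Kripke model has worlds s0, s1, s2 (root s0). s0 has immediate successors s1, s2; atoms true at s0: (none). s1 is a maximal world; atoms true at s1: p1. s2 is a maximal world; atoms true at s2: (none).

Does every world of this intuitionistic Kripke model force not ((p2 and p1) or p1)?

Not every world: s0 does not force not ((p2 and p1) or p1).
s0 does not force not ((p2 and p1) or p1) since s1 is accessible from s0 and s1 forces (p2 and p1) or p1.
s1 forces (p2 and p1) or p1 via the disjunct p1.

No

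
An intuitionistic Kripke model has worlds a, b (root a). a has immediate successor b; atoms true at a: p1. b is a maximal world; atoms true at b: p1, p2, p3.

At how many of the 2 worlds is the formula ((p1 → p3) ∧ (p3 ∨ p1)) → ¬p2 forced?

a: does not force it — a ⊮ ((p1 → p3) ∧ (p3 ∨ p1)) → ¬p2: at the accessible world b, b ⊩ (p1 → p3) ∧ (p3 ∨ p1) but b ⊮ ¬p2.
b: does not force it.
Worlds forcing the formula: { }.

0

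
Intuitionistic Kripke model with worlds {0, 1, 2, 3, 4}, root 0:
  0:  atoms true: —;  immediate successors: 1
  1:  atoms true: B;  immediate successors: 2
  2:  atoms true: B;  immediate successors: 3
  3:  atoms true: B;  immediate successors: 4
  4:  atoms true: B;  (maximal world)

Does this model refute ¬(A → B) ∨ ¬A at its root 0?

0 ⊩ ¬(A → B) ∨ ¬A via the disjunct ¬A.
So the root 0 forces ¬(A → B) ∨ ¬A; the model is not a countermodel.

No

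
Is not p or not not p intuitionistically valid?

No

This is the weak law of excluded middle, which is not intuitionistically valid.
A Kripke countermodel: worlds 0, 1, 2; order generated by 0 <= 1, 0 <= 2; atoms true at each world — 0:{}; 1:{p}; 2:{}.
0 does not force not p or not not p: neither disjunct is forced at 0.
0 does not force not p since 1 is accessible from 0 and 1 forces p.
So the root 0 does not force the formula.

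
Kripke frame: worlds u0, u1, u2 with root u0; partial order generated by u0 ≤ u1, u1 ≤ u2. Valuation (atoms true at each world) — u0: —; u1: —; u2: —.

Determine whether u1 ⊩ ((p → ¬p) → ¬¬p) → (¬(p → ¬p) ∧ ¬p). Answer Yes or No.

Yes

u1 ⊩ ((p → ¬p) → ¬¬p) → (¬(p → ¬p) ∧ ¬p) vacuously: no world accessible from u1 forces the antecedent (p → ¬p) → ¬¬p.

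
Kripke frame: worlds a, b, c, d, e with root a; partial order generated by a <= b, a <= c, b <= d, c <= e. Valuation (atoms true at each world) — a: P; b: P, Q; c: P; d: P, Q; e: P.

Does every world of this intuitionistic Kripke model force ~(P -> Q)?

No

Not every world: a ||-/- ~(P -> Q).
a ||-/- ~(P -> Q) since b is accessible from a and b ||- P -> Q.
b ||- P -> Q: every world accessible from b that forces P (namely b, d) also forces Q.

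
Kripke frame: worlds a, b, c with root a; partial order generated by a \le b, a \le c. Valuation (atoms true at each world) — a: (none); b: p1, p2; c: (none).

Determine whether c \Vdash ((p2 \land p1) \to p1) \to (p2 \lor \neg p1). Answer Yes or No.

c \Vdash ((p2 \land p1) \to p1) \to (p2 \lor \neg p1): every world accessible from c that forces (p2 \land p1) \to p1 (namely c) also forces p2 \lor \neg p1.

Yes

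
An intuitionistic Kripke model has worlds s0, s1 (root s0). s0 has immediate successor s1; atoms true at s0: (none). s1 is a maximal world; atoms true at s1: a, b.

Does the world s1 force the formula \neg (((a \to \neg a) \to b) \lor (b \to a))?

s1 \nVdash \neg (((a \to \neg a) \to b) \lor (b \to a)) since s1 is accessible from s1 and s1 \Vdash ((a \to \neg a) \to b) \lor (b \to a).
s1 \Vdash ((a \to \neg a) \to b) \lor (b \to a) via the disjunct (a \to \neg a) \to b.

No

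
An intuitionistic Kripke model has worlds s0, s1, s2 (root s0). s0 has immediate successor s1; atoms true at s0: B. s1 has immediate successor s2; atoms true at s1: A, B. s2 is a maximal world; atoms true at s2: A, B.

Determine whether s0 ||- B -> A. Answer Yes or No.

s0 ||-/- B -> A: already at s0 itself, s0 ||- B but s0 ||-/- A.
s0 lacks atom A, so s0 ||-/- A.

No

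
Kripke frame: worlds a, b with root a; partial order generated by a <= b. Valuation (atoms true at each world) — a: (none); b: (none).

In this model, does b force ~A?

b ||- ~A: no world accessible from b forces A.

Yes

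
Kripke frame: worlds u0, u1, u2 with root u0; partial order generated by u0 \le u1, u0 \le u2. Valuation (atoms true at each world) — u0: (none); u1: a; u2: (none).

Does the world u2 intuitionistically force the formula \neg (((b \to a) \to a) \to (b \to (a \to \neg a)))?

No

u2 \nVdash \neg (((b \to a) \to a) \to (b \to (a \to \neg a))) since u2 is accessible from u2 and u2 \Vdash ((b \to a) \to a) \to (b \to (a \to \neg a)).
u2 \Vdash ((b \to a) \to a) \to (b \to (a \to \neg a)) vacuously: no world accessible from u2 forces the antecedent (b \to a) \to a.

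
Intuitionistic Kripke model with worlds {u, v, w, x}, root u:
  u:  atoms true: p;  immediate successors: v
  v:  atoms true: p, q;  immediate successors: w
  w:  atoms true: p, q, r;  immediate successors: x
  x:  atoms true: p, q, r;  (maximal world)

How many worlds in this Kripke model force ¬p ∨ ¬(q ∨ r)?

0

u: does not force it — u ⊮ ¬p ∨ ¬(q ∨ r): neither disjunct is forced at u.
v: does not force it — v ⊮ ¬p ∨ ¬(q ∨ r): neither disjunct is forced at v.
w: does not force it — w ⊮ ¬p ∨ ¬(q ∨ r): neither disjunct is forced at w.
x: does not force it.
Worlds forcing the formula: { }.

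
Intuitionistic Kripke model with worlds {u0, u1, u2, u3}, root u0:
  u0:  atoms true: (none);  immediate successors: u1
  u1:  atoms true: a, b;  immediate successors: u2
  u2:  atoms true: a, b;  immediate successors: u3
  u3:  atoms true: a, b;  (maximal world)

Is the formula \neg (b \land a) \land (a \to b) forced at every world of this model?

No

Not every world: u0 \nVdash \neg (b \land a) \land (a \to b).
u0 \nVdash \neg (b \land a) \land (a \to b) since u0 fails \neg (b \land a).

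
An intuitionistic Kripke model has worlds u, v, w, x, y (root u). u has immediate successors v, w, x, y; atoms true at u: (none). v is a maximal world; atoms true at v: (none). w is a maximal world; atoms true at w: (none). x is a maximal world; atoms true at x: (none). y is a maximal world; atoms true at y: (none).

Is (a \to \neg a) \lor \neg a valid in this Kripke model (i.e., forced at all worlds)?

Yes

u \Vdash (a \to \neg a) \lor \neg a via the disjunct a \to \neg a.
Since the root u forces (a \to \neg a) \lor \neg a and forcing is persistent (monotone upward), every world forces it.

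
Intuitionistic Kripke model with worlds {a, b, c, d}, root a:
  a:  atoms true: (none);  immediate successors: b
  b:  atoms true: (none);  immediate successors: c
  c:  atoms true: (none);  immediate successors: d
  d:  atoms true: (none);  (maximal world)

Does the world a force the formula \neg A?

a \Vdash \neg A: no world accessible from a forces A.

Yes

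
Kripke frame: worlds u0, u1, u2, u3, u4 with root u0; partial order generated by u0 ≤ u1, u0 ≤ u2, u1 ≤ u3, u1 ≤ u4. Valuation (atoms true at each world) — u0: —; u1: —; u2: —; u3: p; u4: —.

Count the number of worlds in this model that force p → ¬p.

u0: does not force it — u0 ⊮ p → ¬p: at the accessible world u3, u3 ⊩ p but u3 ⊮ ¬p.
u1: does not force it — u1 ⊮ p → ¬p: at the accessible world u3, u3 ⊩ p but u3 ⊮ ¬p.
u2: forces it.
u3: does not force it.
u4: forces it.
Worlds forcing the formula: {u2, u4}.

2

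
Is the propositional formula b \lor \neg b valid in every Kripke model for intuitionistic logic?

No

This is the law of excluded middle, which is not intuitionistically valid.
A Kripke countermodel: worlds u, v; order generated by u \le v; atoms true at each world — u:{}; v:{b}.
u \nVdash b \lor \neg b: neither disjunct is forced at u.
u lacks atom b, so u \nVdash b.
So the root u does not force the formula.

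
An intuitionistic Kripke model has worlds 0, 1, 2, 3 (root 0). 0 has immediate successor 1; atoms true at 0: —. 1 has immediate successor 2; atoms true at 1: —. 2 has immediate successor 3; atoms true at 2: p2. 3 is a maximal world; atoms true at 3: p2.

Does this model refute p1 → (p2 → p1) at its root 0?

No

0 ⊩ p1 → (p2 → p1) vacuously: no world accessible from 0 forces the antecedent p1.
So the root 0 forces p1 → (p2 → p1); the model is not a countermodel.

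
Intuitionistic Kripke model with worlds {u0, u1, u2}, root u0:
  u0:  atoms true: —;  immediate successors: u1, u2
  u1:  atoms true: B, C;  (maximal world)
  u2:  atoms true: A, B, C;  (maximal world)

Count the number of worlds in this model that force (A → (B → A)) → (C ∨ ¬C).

u0: does not force it — u0 ⊮ (A → (B → A)) → (C ∨ ¬C): already at u0 itself, u0 ⊩ A → (B → A) but u0 ⊮ C ∨ ¬C.
u1: forces it.
u2: forces it.
Worlds forcing the formula: {u1, u2}.

2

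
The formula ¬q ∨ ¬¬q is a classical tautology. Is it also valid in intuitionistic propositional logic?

No

This is the weak law of excluded middle, which is not intuitionistically valid.
A Kripke countermodel: worlds s0, s1, s2; order generated by s0 ≤ s1, s0 ≤ s2; atoms true at each world — s0:{}; s1:{q}; s2:{}.
s0 ⊮ ¬q ∨ ¬¬q: neither disjunct is forced at s0.
s0 ⊮ ¬q since s1 is accessible from s0 and s1 ⊩ q.
So the root s0 does not force the formula.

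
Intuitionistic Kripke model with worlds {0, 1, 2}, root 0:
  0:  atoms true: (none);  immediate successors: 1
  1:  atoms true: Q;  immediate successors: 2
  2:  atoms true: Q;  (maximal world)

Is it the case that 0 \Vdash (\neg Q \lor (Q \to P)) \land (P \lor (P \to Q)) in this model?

0 \nVdash (\neg Q \lor (Q \to P)) \land (P \lor (P \to Q)) since 0 fails \neg Q \lor (Q \to P).

No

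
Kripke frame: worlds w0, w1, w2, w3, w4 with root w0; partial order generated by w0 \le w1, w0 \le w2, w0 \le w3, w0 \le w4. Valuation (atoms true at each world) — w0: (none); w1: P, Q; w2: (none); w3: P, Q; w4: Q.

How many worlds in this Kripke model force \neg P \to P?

w0: does not force it — w0 \nVdash \neg P \to P: at the accessible world w2, w2 \Vdash \neg P but w2 \nVdash P.
w1: forces it.
w2: does not force it — w2 \nVdash \neg P \to P: already at w2 itself, w2 \Vdash \neg P but w2 \nVdash P.
w3: forces it.
w4: does not force it.
Worlds forcing the formula: {w1, w3}.

2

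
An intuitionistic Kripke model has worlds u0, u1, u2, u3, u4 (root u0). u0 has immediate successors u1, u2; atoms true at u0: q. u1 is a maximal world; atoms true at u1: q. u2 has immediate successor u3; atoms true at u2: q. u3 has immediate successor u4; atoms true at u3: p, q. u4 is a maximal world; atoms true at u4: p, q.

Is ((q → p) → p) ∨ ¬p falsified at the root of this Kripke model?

No

u0 ⊩ ((q → p) → p) ∨ ¬p via the disjunct (q → p) → p.
So the root u0 forces ((q → p) → p) ∨ ¬p; the model is not a countermodel.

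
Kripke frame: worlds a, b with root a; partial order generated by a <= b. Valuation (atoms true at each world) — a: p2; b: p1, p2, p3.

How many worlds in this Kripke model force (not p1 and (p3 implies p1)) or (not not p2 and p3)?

1

a: does not force it — a does not force (not p1 and (p3 implies p1)) or (not not p2 and p3): neither disjunct is forced at a.
b: forces it.
Worlds forcing the formula: {b}.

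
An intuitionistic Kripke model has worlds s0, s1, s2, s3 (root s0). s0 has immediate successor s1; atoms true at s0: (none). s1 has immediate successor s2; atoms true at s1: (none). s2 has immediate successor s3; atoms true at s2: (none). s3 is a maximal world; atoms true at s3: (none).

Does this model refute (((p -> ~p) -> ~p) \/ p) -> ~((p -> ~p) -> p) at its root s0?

No

s0 ||- (((p -> ~p) -> ~p) \/ p) -> ~((p -> ~p) -> p): every world accessible from s0 that forces ((p -> ~p) -> ~p) \/ p (namely s0, s1, s2, s3) also forces ~((p -> ~p) -> p).
So the root s0 forces (((p -> ~p) -> ~p) \/ p) -> ~((p -> ~p) -> p); the model is not a countermodel.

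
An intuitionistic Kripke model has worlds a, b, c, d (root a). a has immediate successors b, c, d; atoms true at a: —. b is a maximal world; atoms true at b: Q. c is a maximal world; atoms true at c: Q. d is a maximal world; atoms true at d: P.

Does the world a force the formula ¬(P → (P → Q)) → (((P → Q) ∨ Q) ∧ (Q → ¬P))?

a ⊮ ¬(P → (P → Q)) → (((P → Q) ∨ Q) ∧ (Q → ¬P)): at the accessible world d, d ⊩ ¬(P → (P → Q)) but d ⊮ ((P → Q) ∨ Q) ∧ (Q → ¬P).
d ⊮ ((P → Q) ∨ Q) ∧ (Q → ¬P) since d fails (P → Q) ∨ Q.

No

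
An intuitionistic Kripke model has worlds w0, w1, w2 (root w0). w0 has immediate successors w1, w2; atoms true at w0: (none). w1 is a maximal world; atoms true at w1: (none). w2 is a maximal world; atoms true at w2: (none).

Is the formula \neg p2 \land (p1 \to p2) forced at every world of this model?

w0 \Vdash \neg p2 \land (p1 \to p2) since w0 forces both conjuncts.
Since the root w0 forces \neg p2 \land (p1 \to p2) and forcing is persistent (monotone upward), every world forces it.

Yes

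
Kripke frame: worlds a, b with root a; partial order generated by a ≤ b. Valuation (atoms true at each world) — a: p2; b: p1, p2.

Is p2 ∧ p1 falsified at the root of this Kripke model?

Yes

a ⊮ p2 ∧ p1 since a fails p1.
So the root a does not force p2 ∧ p1; the model is a countermodel.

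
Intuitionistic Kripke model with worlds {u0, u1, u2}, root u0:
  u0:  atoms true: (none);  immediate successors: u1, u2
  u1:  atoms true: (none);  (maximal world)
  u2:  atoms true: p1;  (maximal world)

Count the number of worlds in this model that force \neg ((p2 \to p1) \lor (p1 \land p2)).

u0: does not force it — u0 \nVdash \neg ((p2 \to p1) \lor (p1 \land p2)) since u0 is accessible from u0 and u0 \Vdash (p2 \to p1) \lor (p1 \land p2).
u1: does not force it.
u2: does not force it.
Worlds forcing the formula: { }.

0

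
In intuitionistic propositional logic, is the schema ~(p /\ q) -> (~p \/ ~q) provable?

No

This is the constructively invalid direction of De Morgan's law for conjunction, which is not intuitionistically valid.
A Kripke countermodel: worlds w0, w1, w2; order generated by w0 <= w1, w0 <= w2; atoms true at each world — w0:{}; w1:{p}; w2:{q}.
w0 ||-/- ~(p /\ q) -> (~p \/ ~q): already at w0 itself, w0 ||- ~(p /\ q) but w0 ||-/- ~p \/ ~q.
w0 ||-/- ~p \/ ~q: neither disjunct is forced at w0.
w0 ||-/- ~p since w1 is accessible from w0 and w1 ||- p.
So the root w0 does not force the formula.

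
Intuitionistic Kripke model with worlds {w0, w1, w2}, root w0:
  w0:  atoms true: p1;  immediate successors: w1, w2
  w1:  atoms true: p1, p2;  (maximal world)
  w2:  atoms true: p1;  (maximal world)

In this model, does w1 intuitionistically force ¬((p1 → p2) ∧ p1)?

No

w1 ⊮ ¬((p1 → p2) ∧ p1) since w1 is accessible from w1 and w1 ⊩ (p1 → p2) ∧ p1.
w1 ⊩ (p1 → p2) ∧ p1 since w1 forces both conjuncts.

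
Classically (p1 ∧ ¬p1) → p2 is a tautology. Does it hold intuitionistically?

Yes

This is an instance of ex falso quodlibet, which is intuitionistically derivable.
No world can force both p1 and ¬p1, so the antecedent p1 ∧ ¬p1 is never forced and the implication holds vacuously at every world.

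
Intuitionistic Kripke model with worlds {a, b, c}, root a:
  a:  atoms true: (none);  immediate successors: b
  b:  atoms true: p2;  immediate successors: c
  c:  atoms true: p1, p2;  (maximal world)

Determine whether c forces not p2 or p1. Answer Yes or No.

Yes

c forces not p2 or p1 via the disjunct p1.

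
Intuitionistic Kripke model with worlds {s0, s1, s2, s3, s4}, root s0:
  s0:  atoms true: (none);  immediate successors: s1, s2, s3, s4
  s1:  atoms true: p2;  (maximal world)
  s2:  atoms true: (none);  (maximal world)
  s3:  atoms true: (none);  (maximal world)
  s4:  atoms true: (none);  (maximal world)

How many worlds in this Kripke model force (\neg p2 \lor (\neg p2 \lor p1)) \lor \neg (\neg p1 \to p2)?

s0: does not force it — s0 \nVdash (\neg p2 \lor (\neg p2 \lor p1)) \lor \neg (\neg p1 \to p2): neither disjunct is forced at s0.
s1: does not force it — s1 \nVdash (\neg p2 \lor (\neg p2 \lor p1)) \lor \neg (\neg p1 \to p2): neither disjunct is forced at s1.
s2: forces it.
s3: forces it.
s4: forces it.
Worlds forcing the formula: {s2, s3, s4}.

3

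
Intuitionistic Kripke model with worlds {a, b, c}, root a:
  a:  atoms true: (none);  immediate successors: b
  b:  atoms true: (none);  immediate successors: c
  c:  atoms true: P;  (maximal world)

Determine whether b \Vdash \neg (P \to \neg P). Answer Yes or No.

Yes

b \Vdash \neg (P \to \neg P): no world accessible from b forces P \to \neg P.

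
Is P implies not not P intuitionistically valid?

This is double-negation introduction, which is intuitionistically derivable.
If a world forces P then every accessible world forces P (persistence), so none forces not P; hence not not P.

Yes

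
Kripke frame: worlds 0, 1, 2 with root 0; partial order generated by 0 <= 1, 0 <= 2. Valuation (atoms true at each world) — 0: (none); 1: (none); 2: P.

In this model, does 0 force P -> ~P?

No

0 ||-/- P -> ~P: at the accessible world 2, 2 ||- P but 2 ||-/- ~P.
2 ||-/- ~P since 2 is accessible from 2 and 2 ||- P.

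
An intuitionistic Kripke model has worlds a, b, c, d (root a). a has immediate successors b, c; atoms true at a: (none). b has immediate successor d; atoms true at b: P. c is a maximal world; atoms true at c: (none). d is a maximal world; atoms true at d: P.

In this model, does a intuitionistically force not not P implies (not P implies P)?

Yes

a forces not not P implies (not P implies P): every world accessible from a that forces not not P (namely b, d) also forces not P implies P.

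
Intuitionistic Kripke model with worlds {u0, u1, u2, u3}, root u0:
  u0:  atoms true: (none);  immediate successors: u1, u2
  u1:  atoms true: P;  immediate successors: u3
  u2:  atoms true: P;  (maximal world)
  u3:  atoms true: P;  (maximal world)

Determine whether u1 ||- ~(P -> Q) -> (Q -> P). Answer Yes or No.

u1 ||- ~(P -> Q) -> (Q -> P): every world accessible from u1 that forces ~(P -> Q) (namely u1, u3) also forces Q -> P.

Yes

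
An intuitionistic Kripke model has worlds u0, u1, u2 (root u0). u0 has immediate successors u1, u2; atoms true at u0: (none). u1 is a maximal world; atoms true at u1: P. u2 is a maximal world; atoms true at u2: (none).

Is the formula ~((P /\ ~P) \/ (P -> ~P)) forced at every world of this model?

No

Not every world: u0 ||-/- ~((P /\ ~P) \/ (P -> ~P)).
u0 ||-/- ~((P /\ ~P) \/ (P -> ~P)) since u2 is accessible from u0 and u2 ||- (P /\ ~P) \/ (P -> ~P).
u2 ||- (P /\ ~P) \/ (P -> ~P) via the disjunct P -> ~P.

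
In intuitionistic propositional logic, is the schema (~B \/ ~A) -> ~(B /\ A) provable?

This is a constructively valid De Morgan direction (disjunction of negations to negated conjunction), which is intuitionistically derivable.
If ~B holds at a world then no accessible world forces B, hence none forces B /\ A; likewise for ~A.

Yes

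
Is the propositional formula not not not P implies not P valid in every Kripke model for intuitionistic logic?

Yes

This is triple-negation reduction, which is intuitionistically derivable.
Assume not not not P and suppose P. Then not not P (double-negation introduction), contradicting not not not P. So not P.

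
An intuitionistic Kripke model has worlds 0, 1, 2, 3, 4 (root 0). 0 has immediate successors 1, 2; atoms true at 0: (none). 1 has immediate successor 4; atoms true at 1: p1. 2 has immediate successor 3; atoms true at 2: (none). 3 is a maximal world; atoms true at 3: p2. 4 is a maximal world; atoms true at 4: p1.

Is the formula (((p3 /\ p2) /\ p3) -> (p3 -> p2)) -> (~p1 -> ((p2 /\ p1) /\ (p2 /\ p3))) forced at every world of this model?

No

Not every world: 0 ||-/- (((p3 /\ p2) /\ p3) -> (p3 -> p2)) -> (~p1 -> ((p2 /\ p1) /\ (p2 /\ p3))).
0 ||-/- (((p3 /\ p2) /\ p3) -> (p3 -> p2)) -> (~p1 -> ((p2 /\ p1) /\ (p2 /\ p3))): already at 0 itself, 0 ||- ((p3 /\ p2) /\ p3) -> (p3 -> p2) but 0 ||-/- ~p1 -> ((p2 /\ p1) /\ (p2 /\ p3)).
0 ||-/- ~p1 -> ((p2 /\ p1) /\ (p2 /\ p3)): at the accessible world 2, 2 ||- ~p1 but 2 ||-/- (p2 /\ p1) /\ (p2 /\ p3).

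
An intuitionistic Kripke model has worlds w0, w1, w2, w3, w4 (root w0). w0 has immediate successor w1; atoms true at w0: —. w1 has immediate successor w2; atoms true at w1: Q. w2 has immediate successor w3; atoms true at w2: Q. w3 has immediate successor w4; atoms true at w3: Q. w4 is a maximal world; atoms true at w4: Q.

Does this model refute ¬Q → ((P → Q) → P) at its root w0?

No

w0 ⊩ ¬Q → ((P → Q) → P) vacuously: no world accessible from w0 forces the antecedent ¬Q.
So the root w0 forces ¬Q → ((P → Q) → P); the model is not a countermodel.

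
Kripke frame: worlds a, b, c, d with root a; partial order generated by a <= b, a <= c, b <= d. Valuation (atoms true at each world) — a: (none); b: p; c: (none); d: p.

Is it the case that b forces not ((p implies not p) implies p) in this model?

No

b does not force not ((p implies not p) implies p) since b is accessible from b and b forces (p implies not p) implies p.
b forces (p implies not p) implies p vacuously: no world accessible from b forces the antecedent p implies not p.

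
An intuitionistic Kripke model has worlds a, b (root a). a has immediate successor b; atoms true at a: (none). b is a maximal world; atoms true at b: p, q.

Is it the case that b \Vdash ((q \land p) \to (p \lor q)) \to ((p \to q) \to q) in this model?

b \Vdash ((q \land p) \to (p \lor q)) \to ((p \to q) \to q): every world accessible from b that forces (q \land p) \to (p \lor q) (namely b) also forces (p \to q) \to q.

Yes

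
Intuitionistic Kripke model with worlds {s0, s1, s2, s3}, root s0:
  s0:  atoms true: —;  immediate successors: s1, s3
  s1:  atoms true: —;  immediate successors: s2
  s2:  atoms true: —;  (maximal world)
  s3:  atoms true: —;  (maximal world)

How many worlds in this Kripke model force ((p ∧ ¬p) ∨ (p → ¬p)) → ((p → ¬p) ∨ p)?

s0: forces it.
s1: forces it.
s2: forces it.
s3: forces it.
Worlds forcing the formula: {s0, s1, s2, s3}.

4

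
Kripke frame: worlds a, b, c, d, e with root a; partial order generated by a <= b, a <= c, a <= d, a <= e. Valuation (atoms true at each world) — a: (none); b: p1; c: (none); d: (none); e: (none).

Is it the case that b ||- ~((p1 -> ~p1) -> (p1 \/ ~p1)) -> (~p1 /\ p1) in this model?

Yes

b ||- ~((p1 -> ~p1) -> (p1 \/ ~p1)) -> (~p1 /\ p1) vacuously: no world accessible from b forces the antecedent ~((p1 -> ~p1) -> (p1 \/ ~p1)).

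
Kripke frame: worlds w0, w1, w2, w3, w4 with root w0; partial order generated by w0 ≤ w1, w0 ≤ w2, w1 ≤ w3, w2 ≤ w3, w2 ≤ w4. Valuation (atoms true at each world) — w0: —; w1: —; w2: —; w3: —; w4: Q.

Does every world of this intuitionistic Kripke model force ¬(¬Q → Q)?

Not every world: w0 ⊮ ¬(¬Q → Q).
w0 ⊮ ¬(¬Q → Q) since w4 is accessible from w0 and w4 ⊩ ¬Q → Q.
w4 ⊩ ¬Q → Q vacuously: no world accessible from w4 forces the antecedent ¬Q.

No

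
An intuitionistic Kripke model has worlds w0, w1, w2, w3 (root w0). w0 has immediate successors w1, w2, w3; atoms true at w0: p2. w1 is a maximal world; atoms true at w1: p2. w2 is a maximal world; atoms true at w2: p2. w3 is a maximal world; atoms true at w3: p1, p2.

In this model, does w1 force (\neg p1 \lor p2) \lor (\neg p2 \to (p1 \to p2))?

Yes

w1 \Vdash (\neg p1 \lor p2) \lor (\neg p2 \to (p1 \to p2)) via the disjunct \neg p1 \lor p2.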